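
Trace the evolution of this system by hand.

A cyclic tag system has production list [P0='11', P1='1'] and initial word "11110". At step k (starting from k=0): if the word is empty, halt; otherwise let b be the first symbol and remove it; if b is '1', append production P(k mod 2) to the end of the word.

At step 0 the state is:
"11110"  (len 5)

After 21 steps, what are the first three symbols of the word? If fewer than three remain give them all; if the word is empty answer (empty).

111

t=0: "11110"  (len 5)
t=1: "111011"  (len 6)
t=2: "110111"  (len 6)
t=3: "1011111"  (len 7)
t=4: "0111111"  (len 7)
t=5: "111111"  (len 6)
t=6: "111111"  (len 6)
t=7: "1111111"  (len 7)
t=8: "1111111"  (len 7)
t=9: "11111111"  (len 8)
t=10: "11111111"  (len 8)
t=11: "111111111"  (len 9)
t=12: "111111111"  (len 9)
t=13: "1111111111"  (len 10)
t=14: "1111111111"  (len 10)
t=15: "11111111111"  (len 11)
t=16: "11111111111"  (len 11)
t=17: "111111111111"  (len 12)
t=18: "111111111111"  (len 12)
t=19: "1111111111111"  (len 13)
t=20: "1111111111111"  (len 13)
t=21: "11111111111111"  (len 14)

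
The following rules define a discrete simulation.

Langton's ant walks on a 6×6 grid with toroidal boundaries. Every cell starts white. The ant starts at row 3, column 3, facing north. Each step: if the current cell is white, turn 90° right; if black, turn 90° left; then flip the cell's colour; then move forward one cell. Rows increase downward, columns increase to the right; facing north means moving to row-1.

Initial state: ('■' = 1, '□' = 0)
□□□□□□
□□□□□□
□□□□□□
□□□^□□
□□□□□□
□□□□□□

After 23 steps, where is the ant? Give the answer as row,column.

t=0: □□□□□□
□□□□□□
□□□□□□
□□□^□□
□□□□□□
□□□□□□
t=1: □□□□□□
□□□□□□
□□□□□□
□□□■>□
□□□□□□
□□□□□□
t=2: □□□□□□
□□□□□□
□□□□□□
□□□■■□
□□□□v□
□□□□□□
t=3: □□□□□□
□□□□□□
□□□□□□
□□□■■□
□□□<■□
□□□□□□
t=4: □□□□□□
□□□□□□
□□□□□□
□□□^■□
□□□■■□
□□□□□□
t=5: □□□□□□
□□□□□□
□□□□□□
□□<□■□
□□□■■□
□□□□□□
t=6: □□□□□□
□□□□□□
□□^□□□
□□■□■□
□□□■■□
□□□□□□
t=7: □□□□□□
□□□□□□
□□■>□□
□□■□■□
□□□■■□
□□□□□□
t=8: □□□□□□
□□□□□□
□□■■□□
□□■v■□
□□□■■□
□□□□□□
t=9: □□□□□□
□□□□□□
□□■■□□
□□<■■□
□□□■■□
□□□□□□
t=10: □□□□□□
□□□□□□
□□■■□□
□□□■■□
□□v■■□
□□□□□□
t=11: □□□□□□
□□□□□□
□□■■□□
□□□■■□
□<■■■□
□□□□□□
t=12: □□□□□□
□□□□□□
□□■■□□
□^□■■□
□■■■■□
□□□□□□
t=13: □□□□□□
□□□□□□
□□■■□□
□■>■■□
□■■■■□
□□□□□□
t=14: □□□□□□
□□□□□□
□□■■□□
□■■■■□
□■v■■□
□□□□□□
t=15: □□□□□□
□□□□□□
□□■■□□
□■■■■□
□■□>■□
□□□□□□
t=16: □□□□□□
□□□□□□
□□■■□□
□■■^■□
□■□□■□
□□□□□□
t=17: □□□□□□
□□□□□□
□□■■□□
□■<□■□
□■□□■□
□□□□□□
t=18: □□□□□□
□□□□□□
□□■■□□
□■□□■□
□■v□■□
□□□□□□
t=19: □□□□□□
□□□□□□
□□■■□□
□■□□■□
□<■□■□
□□□□□□
t=20: □□□□□□
□□□□□□
□□■■□□
□■□□■□
□□■□■□
□v□□□□
t=21: □□□□□□
□□□□□□
□□■■□□
□■□□■□
□□■□■□
<■□□□□
t=22: □□□□□□
□□□□□□
□□■■□□
□■□□■□
^□■□■□
■■□□□□
t=23: □□□□□□
□□□□□□
□□■■□□
□■□□■□
■>■□■□
■■□□□□

4,1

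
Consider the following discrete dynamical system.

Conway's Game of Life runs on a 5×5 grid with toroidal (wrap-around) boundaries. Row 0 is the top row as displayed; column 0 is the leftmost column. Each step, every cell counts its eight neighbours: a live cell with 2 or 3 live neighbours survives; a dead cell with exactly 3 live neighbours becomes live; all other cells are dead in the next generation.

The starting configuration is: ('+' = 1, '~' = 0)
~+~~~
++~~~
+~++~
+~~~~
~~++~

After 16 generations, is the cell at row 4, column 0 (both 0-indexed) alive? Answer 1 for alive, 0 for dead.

t=0: ~+~~~
++~~~
+~++~
+~~~~
~~++~
t=1: ++~~~
+~~~+
+~+~~
~~~~~
~++~~
t=2: ~~+~+
~~~~+
++~~+
~~+~~
+++~~
t=3: ~~+~+
~+~~+
++~++
~~+++
+~+~~
t=4: ~~+~+
~+~~~
~+~~~
~~~~~
+~+~~
t=5: +~++~
+++~~
~~~~~
~+~~~
~+~+~
t=6: +~~+~
+~+++
+~+~~
~~+~~
++~++
t=7: ~~~~~
+~+~~
+~+~~
~~+~~
++~+~
t=8: +~+~+
~~~~~
~~++~
+~+++
~++~~
t=9: +~++~
~++~+
~++~~
+~~~+
~~~~~
t=10: +~+++
~~~~+
~~+~+
++~~~
++~+~
t=11: ~~+~~
~++~~
~+~++
~~~+~
~~~+~
t=12: ~+++~
++~~~
++~++
~~~+~
~~++~
t=13: +~~++
~~~~~
~+~+~
++~~~
~+~~+
t=14: +~~++
+~++~
+++~~
~+~~+
~+++~
t=15: +~~~~
~~~~~
~~~~~
~~~~+
~+~~~
t=16: ~~~~~
~~~~~
~~~~~
~~~~~
+~~~~

1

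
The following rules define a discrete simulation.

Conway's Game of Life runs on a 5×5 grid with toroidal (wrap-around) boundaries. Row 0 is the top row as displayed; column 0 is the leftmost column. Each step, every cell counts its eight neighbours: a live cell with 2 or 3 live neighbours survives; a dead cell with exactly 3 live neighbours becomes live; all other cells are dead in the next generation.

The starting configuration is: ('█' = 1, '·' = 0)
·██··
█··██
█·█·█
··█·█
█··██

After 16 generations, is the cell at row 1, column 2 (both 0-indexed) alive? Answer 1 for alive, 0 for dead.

0

gen 0: ·██··
█··██
█·█·█
··█·█
█··██
gen 1: ·██··
·····
··█··
··█··
█···█
gen 2: ██···
·██··
·····
·█·█·
█·██·
gen 3: █··██
███··
·█···
·█·██
█··█·
gen 4: ···█·
··██·
···██
·█·██
·█···
gen 5: ···█·
··█··
█····
···██
█··██
gen 6: ··██·
·····
···██
···█·
█·█··
gen 7: ·███·
··█·█
···██
··██·
·██·█
gen 8: ····█
██··█
····█
██···
█···█
gen 9: ·█·█·
···██
····█
·█···
·█··█
gen 10: ···█·
█·███
█··██
·····
·█···
gen 11: ██·█·
███··
███··
█···█
·····
gen 12: █···█
···█·
··██·
█···█
·█···
gen 13: █···█
··██·
··██·
█████
·█···
gen 14: █████
·██··
█····
█···█
·····
gen 15: █··██
·····
█···█
█···█
··█··
gen 16: ···██
···█·
█···█
██·██
·█···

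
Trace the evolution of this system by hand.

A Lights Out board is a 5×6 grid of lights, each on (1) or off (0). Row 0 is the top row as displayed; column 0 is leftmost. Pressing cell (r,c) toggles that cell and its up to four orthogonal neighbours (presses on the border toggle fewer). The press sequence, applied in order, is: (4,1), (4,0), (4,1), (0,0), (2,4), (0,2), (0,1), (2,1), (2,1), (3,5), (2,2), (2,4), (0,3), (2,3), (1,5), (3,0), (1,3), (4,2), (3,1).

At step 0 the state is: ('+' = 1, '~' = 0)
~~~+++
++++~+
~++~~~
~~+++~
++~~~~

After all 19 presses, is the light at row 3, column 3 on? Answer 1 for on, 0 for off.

gen 0: ~~~+++
++++~+
~++~~~
~~+++~
++~~~~
gen 1: ~~~+++
++++~+
~++~~~
~++++~
~~+~~~
gen 2: ~~~+++
++++~+
~++~~~
+++++~
+++~~~
gen 3: ~~~+++
++++~+
~++~~~
+~+++~
~~~~~~
gen 4: ++~+++
~+++~+
~++~~~
+~+++~
~~~~~~
gen 5: ++~+++
~+++++
~+++++
+~++~~
~~~~~~
gen 6: +~+~++
~+~+++
~+++++
+~++~~
~~~~~~
gen 7: ~+~~++
~~~+++
~+++++
+~++~~
~~~~~~
gen 8: ~+~~++
~+~+++
+~~+++
++++~~
~~~~~~
gen 9: ~+~~++
~~~+++
~+++++
+~++~~
~~~~~~
gen 10: ~+~~++
~~~+++
~++++~
+~++++
~~~~~+
gen 11: ~+~~++
~~++++
~~~~+~
+~~+++
~~~~~+
gen 12: ~+~~++
~~++~+
~~~+~+
+~~+~+
~~~~~+
gen 13: ~+++~+
~~+~~+
~~~+~+
+~~+~+
~~~~~+
gen 14: ~+++~+
~~++~+
~~+~++
+~~~~+
~~~~~+
gen 15: ~+++~~
~~+++~
~~+~+~
+~~~~+
~~~~~+
gen 16: ~+++~~
~~+++~
+~+~+~
~+~~~+
+~~~~+
gen 17: ~++~~~
~~~~~~
+~+++~
~+~~~+
+~~~~+
gen 18: ~++~~~
~~~~~~
+~+++~
~++~~+
++++~+
gen 19: ~++~~~
~~~~~~
+++++~
+~~~~+
+~++~+

0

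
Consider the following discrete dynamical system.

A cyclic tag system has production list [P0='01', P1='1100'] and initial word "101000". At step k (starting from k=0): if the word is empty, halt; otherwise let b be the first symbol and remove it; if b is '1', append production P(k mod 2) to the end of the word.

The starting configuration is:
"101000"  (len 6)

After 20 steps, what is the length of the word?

k=0  "101000"  (len 6)
k=1  "0100001"  (len 7)
k=2  "100001"  (len 6)
k=3  "0000101"  (len 7)
k=4  "000101"  (len 6)
k=5  "00101"  (len 5)
k=6  "0101"  (len 4)
k=7  "101"  (len 3)
k=8  "011100"  (len 6)
k=9  "11100"  (len 5)
k=10  "11001100"  (len 8)
k=11  "100110001"  (len 9)
k=12  "001100011100"  (len 12)
k=13  "01100011100"  (len 11)
k=14  "1100011100"  (len 10)
k=15  "10001110001"  (len 11)
k=16  "00011100011100"  (len 14)
k=17  "0011100011100"  (len 13)
k=18  "011100011100"  (len 12)
k=19  "11100011100"  (len 11)
k=20  "11000111001100"  (len 14)

14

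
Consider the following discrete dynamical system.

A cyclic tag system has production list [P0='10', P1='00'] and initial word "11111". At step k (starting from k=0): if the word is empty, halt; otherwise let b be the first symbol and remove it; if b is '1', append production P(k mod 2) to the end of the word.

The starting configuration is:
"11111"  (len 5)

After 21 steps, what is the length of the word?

0) "11111"  (len 5)
1) "111110"  (len 6)
2) "1111000"  (len 7)
3) "11100010"  (len 8)
4) "110001000"  (len 9)
5) "1000100010"  (len 10)
6) "00010001000"  (len 11)
7) "0010001000"  (len 10)
8) "010001000"  (len 9)
9) "10001000"  (len 8)
10) "000100000"  (len 9)
11) "00100000"  (len 8)
12) "0100000"  (len 7)
13) "100000"  (len 6)
14) "0000000"  (len 7)
15) "000000"  (len 6)
16) "00000"  (len 5)
17) "0000"  (len 4)
18) "000"  (len 3)
19) "00"  (len 2)
20) "0"  (len 1)
21) (halted — word empty)

0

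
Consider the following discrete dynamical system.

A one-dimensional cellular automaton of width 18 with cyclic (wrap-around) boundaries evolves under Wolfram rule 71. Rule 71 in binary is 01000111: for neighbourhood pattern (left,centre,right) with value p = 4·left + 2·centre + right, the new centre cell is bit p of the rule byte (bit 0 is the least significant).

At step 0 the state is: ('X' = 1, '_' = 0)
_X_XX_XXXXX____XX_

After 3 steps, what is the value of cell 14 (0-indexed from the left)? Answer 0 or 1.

1

gen 0: _X_XX_XXXXX____XX_
gen 1: XX__X_____X_XXX_X_
gen 2: _X_XX_XXXXX___X_X_
gen 3: XX__X_____X_XXX_X_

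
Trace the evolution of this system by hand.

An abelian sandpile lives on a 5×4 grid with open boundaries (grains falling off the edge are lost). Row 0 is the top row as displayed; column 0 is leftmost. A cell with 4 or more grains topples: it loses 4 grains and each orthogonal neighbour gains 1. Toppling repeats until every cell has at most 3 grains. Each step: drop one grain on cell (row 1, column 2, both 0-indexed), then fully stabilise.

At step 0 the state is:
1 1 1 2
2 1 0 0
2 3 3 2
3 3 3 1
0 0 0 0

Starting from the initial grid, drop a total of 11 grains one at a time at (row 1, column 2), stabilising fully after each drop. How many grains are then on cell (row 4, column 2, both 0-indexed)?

t=0: 1 1 1 2
2 1 0 0
2 3 3 2
3 3 3 1
0 0 0 0
t=1: 1 1 1 2
2 1 1 0
2 3 3 2
3 3 3 1
0 0 0 0
t=2: 1 1 1 2
2 1 2 0
2 3 3 2
3 3 3 1
0 0 0 0
t=3: 1 1 1 2
2 1 3 0
2 3 3 2
3 3 3 1
0 0 0 0
t=4: 1 1 2 2
3 3 1 1
0 2 2 3
1 2 1 2
1 1 1 0
t=5: 1 1 2 2
3 3 2 1
0 2 2 3
1 2 1 2
1 1 1 0
t=6: 1 1 2 2
3 3 3 1
0 2 2 3
1 2 1 2
1 1 1 0
t=7: 2 2 3 2
0 1 1 2
1 3 3 3
1 2 1 2
1 1 1 0
t=8: 2 2 3 2
0 1 2 2
1 3 3 3
1 2 1 2
1 1 1 0
t=9: 2 2 3 2
0 1 3 2
1 3 3 3
1 2 1 2
1 1 1 0
t=10: 2 3 1 0
0 3 3 1
2 0 2 1
1 3 2 3
1 1 1 0
t=11: 3 0 3 0
1 1 1 2
2 1 3 1
1 3 2 3
1 1 1 0

1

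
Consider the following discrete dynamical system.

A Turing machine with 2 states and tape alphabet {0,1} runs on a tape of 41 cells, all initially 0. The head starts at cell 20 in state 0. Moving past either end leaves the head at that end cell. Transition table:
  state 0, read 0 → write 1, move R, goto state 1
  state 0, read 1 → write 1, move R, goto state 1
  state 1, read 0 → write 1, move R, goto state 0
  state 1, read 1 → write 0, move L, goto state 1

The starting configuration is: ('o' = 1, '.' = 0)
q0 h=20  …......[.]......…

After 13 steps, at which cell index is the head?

33

[0] q0 h=20  …......[.]......…
[1] q1 h=21  ….....o[.]......…
[2] q0 h=22  …....oo[.]......…
[3] q1 h=23  …...ooo[.]......…
[4] q0 h=24  …..oooo[.]......…
[5] q1 h=25  ….ooooo[.]......…
[6] q0 h=26  …oooooo[.]......…
[7] q1 h=27  …oooooo[.]......…
[8] q0 h=28  …oooooo[.]......…
[9] q1 h=29  …oooooo[.]......…
[10] q0 h=30  …oooooo[.]......…
[11] q1 h=31  …oooooo[.]......…
[12] q0 h=32  …oooooo[.]......…
[13] q1 h=33  …oooooo[.]......…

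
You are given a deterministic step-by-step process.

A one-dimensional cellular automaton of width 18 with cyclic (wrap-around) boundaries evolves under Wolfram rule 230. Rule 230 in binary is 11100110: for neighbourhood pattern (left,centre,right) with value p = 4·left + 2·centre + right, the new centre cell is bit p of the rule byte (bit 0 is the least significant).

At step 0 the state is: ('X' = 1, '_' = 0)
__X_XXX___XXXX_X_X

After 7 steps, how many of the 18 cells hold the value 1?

15

[0] __X_XXX___XXXX_X_X
[1] _XXX_XX__X_XXXXXXX
[2] X_XXX_X_XXX_XXXXXX
[3] XX_XXXXX_XXX_XXXXX
[4] XXX_XXXXX_XXX_XXXX
[5] XXXX_XXXXX_XXX_XXX
[6] XXXXX_XXXXX_XXX_XX
[7] XXXXXX_XXXXX_XXX_X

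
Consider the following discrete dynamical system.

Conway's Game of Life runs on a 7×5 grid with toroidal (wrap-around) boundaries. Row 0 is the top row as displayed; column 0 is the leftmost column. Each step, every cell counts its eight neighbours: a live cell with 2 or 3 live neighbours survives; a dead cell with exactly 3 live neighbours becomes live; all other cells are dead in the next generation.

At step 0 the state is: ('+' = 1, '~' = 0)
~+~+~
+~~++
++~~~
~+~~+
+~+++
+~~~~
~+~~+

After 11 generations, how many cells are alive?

5

step 0: ~+~+~
+~~++
++~~~
~+~~+
+~+++
+~~~~
~+~~+
step 1: ~+~+~
~~~+~
~+++~
~~~~~
~~++~
~~+~~
~++~+
step 2: ++~++
~+~++
~~++~
~+~~~
~~++~
~~~~~
++~~~
step 3: ~~~+~
~+~~~
++~++
~+~~~
~~+~~
~++~~
~++~~
step 4: ~+~~~
~+~+~
~+~~+
~+~++
~~+~~
~~~+~
~+~+~
step 5: ++~~~
~+~~~
~+~~+
~+~++
~~+~+
~~~+~
~~~~~
step 6: ++~~~
~++~~
~+~++
~+~~+
+~+~+
~~~+~
~~~~~
step 7: +++~~
~~~++
~+~++
~+~~~
+++~+
~~~++
~~~~~
step 8: +++++
~~~~~
~~~++
~~~~~
~++~+
~++++
+++++
step 9: ~~~~~
~+~~~
~~~~~
+~+~+
~+~~+
~~~~~
~~~~~
step 10: ~~~~~
~~~~~
++~~~
++~++
~+~++
~~~~~
~~~~~
step 11: ~~~~~
~~~~~
~++~~
~~~+~
~+~+~
~~~~~
~~~~~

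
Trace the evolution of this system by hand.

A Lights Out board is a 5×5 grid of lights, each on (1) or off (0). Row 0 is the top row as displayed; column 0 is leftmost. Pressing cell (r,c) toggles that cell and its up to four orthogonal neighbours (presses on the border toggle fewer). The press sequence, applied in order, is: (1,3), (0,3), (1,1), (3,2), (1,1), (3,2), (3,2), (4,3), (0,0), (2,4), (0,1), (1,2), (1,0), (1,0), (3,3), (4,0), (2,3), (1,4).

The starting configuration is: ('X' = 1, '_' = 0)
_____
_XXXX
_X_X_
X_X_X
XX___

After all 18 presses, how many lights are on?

12

gen 0: _____
_XXXX
_X_X_
X_X_X
XX___
gen 1: ___X_
_X___
_X___
X_X_X
XX___
gen 2: __X_X
_X_X_
_X___
X_X_X
XX___
gen 3: _XX_X
X_XX_
_____
X_X_X
XX___
gen 4: _XX_X
X_XX_
__X__
XX_XX
XXX__
gen 5: __X_X
_X_X_
_XX__
XX_XX
XXX__
gen 6: __X_X
_X_X_
_X___
X_X_X
XX___
gen 7: __X_X
_X_X_
_XX__
XX_XX
XXX__
gen 8: __X_X
_X_X_
_XX__
XX__X
XX_XX
gen 9: XXX_X
XX_X_
_XX__
XX__X
XX_XX
gen 10: XXX_X
XX_XX
_XXXX
XX___
XX_XX
gen 11: ____X
X__XX
_XXXX
XX___
XX_XX
gen 12: __X_X
XXX_X
_X_XX
XX___
XX_XX
gen 13: X_X_X
__X_X
XX_XX
XX___
XX_XX
gen 14: __X_X
XXX_X
_X_XX
XX___
XX_XX
gen 15: __X_X
XXX_X
_X__X
XXXXX
XX__X
gen 16: __X_X
XXX_X
_X__X
_XXXX
____X
gen 17: __X_X
XXXXX
_XXX_
_XX_X
____X
gen 18: __X__
XXX__
_XXXX
_XX_X
____X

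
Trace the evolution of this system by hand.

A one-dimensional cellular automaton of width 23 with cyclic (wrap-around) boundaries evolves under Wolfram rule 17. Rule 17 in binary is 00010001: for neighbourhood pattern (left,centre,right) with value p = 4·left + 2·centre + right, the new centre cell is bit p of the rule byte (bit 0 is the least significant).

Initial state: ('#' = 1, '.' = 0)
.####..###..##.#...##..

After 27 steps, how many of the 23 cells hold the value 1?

gen 0: .####..###..##.#...##..
gen 1: .....#....#.....##...##
gen 2: ####..###..####...##...
gen 3: ....#....#.....##...##.
gen 4: ###..###..####...##...#
gen 5: ...#....#.....##...##..
gen 6: ##..###..####...##...##
gen 7: ..#....#.....##...##...
gen 8: #..###..####...##...###
gen 9: .#....#.....##...##....
gen 10: ..###..####...##...####
gen 11: #....#.....##...##.....
gen 12: .###..####...##...####.
gen 13: ....#.....##...##.....#
gen 14: ###..####...##...####..
gen 15: ...#.....##...##.....#.
gen 16: ##..####...##...####..#
gen 17: ..#.....##...##.....#..
gen 18: #..####...##...####..##
gen 19: .#.....##...##.....#...
gen 20: ..####...##...####..###
gen 21: #.....##...##.....#....
gen 22: .####...##...####..###.
gen 23: .....##...##.....#....#
gen 24: ####...##...####..###..
gen 25: ....##...##.....#....#.
gen 26: ###...##...####..###..#
gen 27: ...##...##.....#....#..

6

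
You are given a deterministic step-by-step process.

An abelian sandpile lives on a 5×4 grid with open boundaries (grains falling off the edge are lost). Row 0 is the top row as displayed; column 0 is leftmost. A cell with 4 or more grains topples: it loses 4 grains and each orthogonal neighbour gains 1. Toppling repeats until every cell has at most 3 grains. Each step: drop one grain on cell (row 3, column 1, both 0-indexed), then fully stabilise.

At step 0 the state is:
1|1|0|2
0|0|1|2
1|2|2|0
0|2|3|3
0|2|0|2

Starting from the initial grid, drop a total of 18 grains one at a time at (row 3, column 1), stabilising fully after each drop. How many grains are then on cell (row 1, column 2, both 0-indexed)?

gen 0: 1|1|0|2
0|0|1|2
1|2|2|0
0|2|3|3
0|2|0|2
gen 1: 1|1|0|2
0|0|1|2
1|2|2|0
0|3|3|3
0|2|0|2
gen 2: 1|1|0|2
0|0|1|2
1|3|3|1
1|1|1|0
0|3|1|3
gen 3: 1|1|0|2
0|0|1|2
1|3|3|1
1|2|1|0
0|3|1|3
gen 4: 1|1|0|2
0|0|1|2
1|3|3|1
1|3|1|0
0|3|1|3
gen 5: 1|1|0|2
0|1|2|2
2|1|0|2
2|2|3|0
1|0|2|3
gen 6: 1|1|0|2
0|1|2|2
2|1|0|2
2|3|3|0
1|0|2|3
gen 7: 1|1|0|2
0|1|2|2
2|2|1|2
3|1|0|1
1|1|3|3
gen 8: 1|1|0|2
0|1|2|2
2|2|1|2
3|2|0|1
1|1|3|3
gen 9: 1|1|0|2
0|1|2|2
2|2|1|2
3|3|0|1
1|1|3|3
gen 10: 1|1|0|2
0|1|2|2
3|3|1|2
0|1|1|1
2|2|3|3
gen 11: 1|1|0|2
0|1|2|2
3|3|1|2
0|2|1|1
2|2|3|3
gen 12: 1|1|0|2
0|1|2|2
3|3|1|2
0|3|1|1
2|2|3|3
gen 13: 1|1|0|2
1|2|2|2
0|1|2|2
2|1|2|1
2|3|3|3
gen 14: 1|1|0|2
1|2|2|2
0|1|2|2
2|2|2|1
2|3|3|3
gen 15: 1|1|0|2
1|2|2|2
0|1|2|2
2|3|2|1
2|3|3|3
gen 16: 1|1|0|2
1|2|2|2
0|2|3|2
3|2|0|3
3|1|2|0
gen 17: 1|1|0|2
1|2|2|2
0|2|3|2
3|3|0|3
3|1|2|0
gen 18: 1|1|0|2
1|2|2|2
1|3|3|2
1|1|1|3
0|3|2|0

2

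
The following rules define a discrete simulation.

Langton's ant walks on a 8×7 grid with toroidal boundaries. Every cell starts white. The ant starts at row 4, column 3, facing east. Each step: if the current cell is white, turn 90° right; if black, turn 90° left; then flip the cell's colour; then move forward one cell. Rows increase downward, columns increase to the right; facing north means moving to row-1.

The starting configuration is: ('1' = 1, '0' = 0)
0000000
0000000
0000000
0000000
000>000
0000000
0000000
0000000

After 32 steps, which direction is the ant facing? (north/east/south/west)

west

step 0: 0000000
0000000
0000000
0000000
000>000
0000000
0000000
0000000
step 1: 0000000
0000000
0000000
0000000
0001000
000v000
0000000
0000000
step 2: 0000000
0000000
0000000
0000000
0001000
00<1000
0000000
0000000
step 3: 0000000
0000000
0000000
0000000
00^1000
0011000
0000000
0000000
step 4: 0000000
0000000
0000000
0000000
001>000
0011000
0000000
0000000
step 5: 0000000
0000000
0000000
000^000
0010000
0011000
0000000
0000000
step 6: 0000000
0000000
0000000
0001>00
0010000
0011000
0000000
0000000
step 7: 0000000
0000000
0000000
0001100
0010v00
0011000
0000000
0000000
step 8: 0000000
0000000
0000000
0001100
001<100
0011000
0000000
0000000
step 9: 0000000
0000000
0000000
000^100
0011100
0011000
0000000
0000000
step 10: 0000000
0000000
0000000
00<0100
0011100
0011000
0000000
0000000
step 11: 0000000
0000000
00^0000
0010100
0011100
0011000
0000000
0000000
step 12: 0000000
0000000
001>000
0010100
0011100
0011000
0000000
0000000
step 13: 0000000
0000000
0011000
001v100
0011100
0011000
0000000
0000000
step 14: 0000000
0000000
0011000
00<1100
0011100
0011000
0000000
0000000
step 15: 0000000
0000000
0011000
0001100
00v1100
0011000
0000000
0000000
step 16: 0000000
0000000
0011000
0001100
000>100
0011000
0000000
0000000
step 17: 0000000
0000000
0011000
000^100
0000100
0011000
0000000
0000000
step 18: 0000000
0000000
0011000
00<0100
0000100
0011000
0000000
0000000
step 19: 0000000
0000000
00^1000
0010100
0000100
0011000
0000000
0000000
step 20: 0000000
0000000
0<01000
0010100
0000100
0011000
0000000
0000000
step 21: 0000000
0^00000
0101000
0010100
0000100
0011000
0000000
0000000
step 22: 0000000
01>0000
0101000
0010100
0000100
0011000
0000000
0000000
step 23: 0000000
0110000
01v1000
0010100
0000100
0011000
0000000
0000000
step 24: 0000000
0110000
0<11000
0010100
0000100
0011000
0000000
0000000
step 25: 0000000
0110000
0011000
0v10100
0000100
0011000
0000000
0000000
step 26: 0000000
0110000
0011000
<110100
0000100
0011000
0000000
0000000
step 27: 0000000
0110000
^011000
1110100
0000100
0011000
0000000
0000000
step 28: 0000000
0110000
1>11000
1110100
0000100
0011000
0000000
0000000
step 29: 0000000
0110000
1111000
1v10100
0000100
0011000
0000000
0000000
step 30: 0000000
0110000
1111000
10>0100
0000100
0011000
0000000
0000000
step 31: 0000000
0110000
11^1000
1000100
0000100
0011000
0000000
0000000
step 32: 0000000
0110000
1<01000
1000100
0000100
0011000
0000000
0000000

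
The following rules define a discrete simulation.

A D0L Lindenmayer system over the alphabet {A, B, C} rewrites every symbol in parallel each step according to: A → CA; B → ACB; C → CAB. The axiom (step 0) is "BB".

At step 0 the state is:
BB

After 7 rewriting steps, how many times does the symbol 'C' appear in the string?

754

step 0: BB
step 1: ACBACB
step 2: CACABACBCACABACB
step 3: CABCACABCAACBCACABACBCABCACABCAACBCACABACB
step 4: CABCAACBCABCACABCAACBCABCACACABACBCABCACABCAACBCACABACBCABCAACBCABCACABCAACBCABCACACABACBCABCACABCAACBCACABACB
step 5: CABCAACBCABCACACABACBCABCAACBCABCACABCAACBCABCACACABACBCAB…ACBCABCAACBCABCACABCAACBCABCACACABACBCABCACABCAACBCACABACB  (len 288)
step 6: CABCAACBCABCACACABACBCABCAACBCABCACABCACABCAACBCACABACBCAB…ACBCABCAACBCABCACABCAACBCABCACACABACBCABCACABCAACBCACABACB  (len 754)
step 7: CABCAACBCABCACACABACBCABCAACBCABCACABCACABCAACBCACABACBCAB…ACBCABCAACBCABCACABCAACBCABCACACABACBCABCACABCAACBCACABACB  (len 1974)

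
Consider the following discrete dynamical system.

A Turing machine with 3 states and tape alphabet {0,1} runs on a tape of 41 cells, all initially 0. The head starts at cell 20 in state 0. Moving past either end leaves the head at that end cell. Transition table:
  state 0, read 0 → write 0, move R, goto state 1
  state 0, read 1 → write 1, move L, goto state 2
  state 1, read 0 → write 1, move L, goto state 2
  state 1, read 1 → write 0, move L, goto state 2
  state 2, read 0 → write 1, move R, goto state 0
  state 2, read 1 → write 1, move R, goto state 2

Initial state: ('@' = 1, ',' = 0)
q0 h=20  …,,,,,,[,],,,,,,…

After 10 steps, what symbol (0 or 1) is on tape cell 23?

1

t=0: q0 h=20  …,,,,,,[,],,,,,,…
t=1: q1 h=21  …,,,,,,[,],,,,,,…
t=2: q2 h=20  …,,,,,,[,]@,,,,,…
t=3: q0 h=21  …,,,,,@[@],,,,,,…
t=4: q2 h=20  …,,,,,,[@]@,,,,,…
t=5: q2 h=21  …,,,,,@[@],,,,,,…
t=6: q2 h=22  …,,,,@@[,],,,,,,…
t=7: q0 h=23  …,,,@@@[,],,,,,,…
t=8: q1 h=24  …,,@@@,[,],,,,,,…
t=9: q2 h=23  …,,,@@@[,]@,,,,,…
t=10: q0 h=24  …,,@@@@[@],,,,,,…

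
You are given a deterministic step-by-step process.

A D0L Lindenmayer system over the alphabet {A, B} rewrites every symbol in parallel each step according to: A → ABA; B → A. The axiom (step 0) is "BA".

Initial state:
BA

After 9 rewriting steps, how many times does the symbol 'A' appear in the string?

3363

k=0  BA
k=1  AABA
k=2  ABAABAAABA
k=3  ABAAABAABAAABAABAABAAABA
k=4  ABAAABAABAABAAABAABAAABAABAABAAABAABAAABAABAAABAABAABAAABA
k=5  ABAAABAABAABAAABAABAAABAABAAABAABAABAAABAABAAABAABAABAAABA…ABAAABAABAABAAABAABAAABAABAABAAABAABAAABAABAAABAABAABAAABA  (len 140)
k=6  ABAAABAABAABAAABAABAAABAABAAABAABAABAAABAABAAABAABAABAAABA…ABAAABAABAABAAABAABAAABAABAABAAABAABAAABAABAAABAABAABAAABA  (len 338)
k=7  ABAAABAABAABAAABAABAAABAABAAABAABAABAAABAABAAABAABAABAAABA…ABAAABAABAABAAABAABAAABAABAABAAABAABAAABAABAAABAABAABAAABA  (len 816)
k=8  ABAAABAABAABAAABAABAAABAABAAABAABAABAAABAABAAABAABAABAAABA…ABAAABAABAABAAABAABAAABAABAABAAABAABAAABAABAAABAABAABAAABA  (len 1970)
k=9  ABAAABAABAABAAABAABAAABAABAAABAABAABAAABAABAAABAABAABAAABA…ABAAABAABAABAAABAABAAABAABAABAAABAABAAABAABAAABAABAABAAABA  (len 4756)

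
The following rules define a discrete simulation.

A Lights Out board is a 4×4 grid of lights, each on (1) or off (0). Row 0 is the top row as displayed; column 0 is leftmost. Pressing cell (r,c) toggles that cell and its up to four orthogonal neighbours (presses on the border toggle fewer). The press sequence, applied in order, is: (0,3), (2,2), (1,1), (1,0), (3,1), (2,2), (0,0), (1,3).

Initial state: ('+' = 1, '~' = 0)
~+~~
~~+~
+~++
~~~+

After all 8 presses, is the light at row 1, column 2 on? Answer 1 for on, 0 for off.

1

gen 0: ~+~~
~~+~
+~++
~~~+
gen 1: ~+++
~~++
+~++
~~~+
gen 2: ~+++
~~~+
++~~
~~++
gen 3: ~~++
++++
+~~~
~~++
gen 4: +~++
~~++
~~~~
~~++
gen 5: +~++
~~++
~+~~
++~+
gen 6: +~++
~~~+
~~++
++++
gen 7: ~+++
+~~+
~~++
++++
gen 8: ~++~
+~+~
~~+~
++++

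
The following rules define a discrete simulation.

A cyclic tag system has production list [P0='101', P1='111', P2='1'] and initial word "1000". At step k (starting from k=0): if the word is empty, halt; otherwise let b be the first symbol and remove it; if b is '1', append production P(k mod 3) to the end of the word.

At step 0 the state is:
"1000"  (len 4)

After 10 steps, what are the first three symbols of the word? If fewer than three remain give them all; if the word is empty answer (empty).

k=0  "1000"  (len 4)
k=1  "000101"  (len 6)
k=2  "00101"  (len 5)
k=3  "0101"  (len 4)
k=4  "101"  (len 3)
k=5  "01111"  (len 5)
k=6  "1111"  (len 4)
k=7  "111101"  (len 6)
k=8  "11101111"  (len 8)
k=9  "11011111"  (len 8)
k=10  "1011111101"  (len 10)

101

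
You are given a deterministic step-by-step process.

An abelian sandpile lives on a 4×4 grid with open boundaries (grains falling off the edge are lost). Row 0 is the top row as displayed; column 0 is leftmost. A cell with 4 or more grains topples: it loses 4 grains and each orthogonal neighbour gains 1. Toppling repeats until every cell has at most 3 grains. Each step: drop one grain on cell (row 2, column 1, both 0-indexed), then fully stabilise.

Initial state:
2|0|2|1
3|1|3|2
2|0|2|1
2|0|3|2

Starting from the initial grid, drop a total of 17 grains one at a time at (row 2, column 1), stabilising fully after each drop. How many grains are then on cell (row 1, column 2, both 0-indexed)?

gen 0: 2|0|2|1
3|1|3|2
2|0|2|1
2|0|3|2
gen 1: 2|0|2|1
3|1|3|2
2|1|2|1
2|0|3|2
gen 2: 2|0|2|1
3|1|3|2
2|2|2|1
2|0|3|2
gen 3: 2|0|2|1
3|1|3|2
2|3|2|1
2|0|3|2
gen 4: 2|0|2|1
3|2|3|2
3|0|3|1
2|1|3|2
gen 5: 2|0|2|1
3|2|3|2
3|1|3|1
2|1|3|2
gen 6: 2|0|2|1
3|2|3|2
3|2|3|1
2|1|3|2
gen 7: 2|0|2|1
3|2|3|2
3|3|3|1
2|1|3|2
gen 8: 3|1|3|1
1|1|1|3
1|3|2|2
3|3|0|3
gen 9: 3|1|3|1
1|2|1|3
3|1|3|2
0|1|1|3
gen 10: 3|1|3|1
1|2|1|3
3|2|3|2
0|1|1|3
gen 11: 3|1|3|1
1|2|1|3
3|3|3|2
0|1|1|3
gen 12: 3|1|3|1
2|3|2|3
0|2|0|3
1|2|2|3
gen 13: 3|1|3|1
2|3|2|3
0|3|0|3
1|2|2|3
gen 14: 3|2|3|1
3|0|3|3
1|1|1|3
1|3|2|3
gen 15: 3|2|3|1
3|0|3|3
1|2|1|3
1|3|2|3
gen 16: 3|2|3|1
3|0|3|3
1|3|1|3
1|3|2|3
gen 17: 3|2|3|1
3|1|3|3
2|1|2|3
2|0|3|3

3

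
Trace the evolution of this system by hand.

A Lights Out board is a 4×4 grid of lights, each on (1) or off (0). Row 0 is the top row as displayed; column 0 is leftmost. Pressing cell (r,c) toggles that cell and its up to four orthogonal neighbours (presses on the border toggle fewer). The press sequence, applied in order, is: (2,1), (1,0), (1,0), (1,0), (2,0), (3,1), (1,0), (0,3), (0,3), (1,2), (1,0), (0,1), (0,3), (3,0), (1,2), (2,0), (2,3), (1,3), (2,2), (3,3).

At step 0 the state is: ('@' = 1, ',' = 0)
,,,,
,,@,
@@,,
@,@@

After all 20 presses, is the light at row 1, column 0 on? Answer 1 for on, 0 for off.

step 0: ,,,,
,,@,
@@,,
@,@@
step 1: ,,,,
,@@,
,,@,
@@@@
step 2: @,,,
@,@,
@,@,
@@@@
step 3: ,,,,
,@@,
,,@,
@@@@
step 4: @,,,
@,@,
@,@,
@@@@
step 5: @,,,
,,@,
,@@,
,@@@
step 6: @,,,
,,@,
,,@,
@,,@
step 7: ,,,,
@@@,
@,@,
@,,@
step 8: ,,@@
@@@@
@,@,
@,,@
step 9: ,,,,
@@@,
@,@,
@,,@
step 10: ,,@,
@,,@
@,,,
@,,@
step 11: @,@,
,@,@
,,,,
@,,@
step 12: ,@,,
,,,@
,,,,
@,,@
step 13: ,@@@
,,,,
,,,,
@,,@
step 14: ,@@@
,,,,
@,,,
,@,@
step 15: ,@,@
,@@@
@,@,
,@,@
step 16: ,@,@
@@@@
,@@,
@@,@
step 17: ,@,@
@@@,
,@,@
@@,,
step 18: ,@,,
@@,@
,@,,
@@,,
step 19: ,@,,
@@@@
,,@@
@@@,
step 20: ,@,,
@@@@
,,@,
@@,@

1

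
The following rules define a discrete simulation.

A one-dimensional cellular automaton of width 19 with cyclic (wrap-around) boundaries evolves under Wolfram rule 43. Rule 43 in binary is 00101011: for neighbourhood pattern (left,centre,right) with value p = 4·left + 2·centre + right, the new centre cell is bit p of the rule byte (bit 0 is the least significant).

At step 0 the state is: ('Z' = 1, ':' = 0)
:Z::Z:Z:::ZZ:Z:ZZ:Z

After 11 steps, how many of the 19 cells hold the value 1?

gen 0: :Z::Z:Z:::ZZ:Z:ZZ:Z
gen 1: Z::Z:Z::ZZZ:Z:ZZ:Z:
gen 2: ::Z:Z::ZZ::Z:ZZ:Z:Z
gen 3: :Z:Z::ZZ::Z:ZZ:Z:Z:
gen 4: Z:Z::ZZ::Z:ZZ:Z:Z::
gen 5: :Z::ZZ::Z:ZZ:Z:Z::Z
gen 6: Z::ZZ::Z:ZZ:Z:Z::Z:
gen 7: ::ZZ::Z:ZZ:Z:Z::Z:Z
gen 8: :ZZ::Z:ZZ:Z:Z::Z:Z:
gen 9: ZZ::Z:ZZ:Z:Z::Z:Z::
gen 10: Z::Z:ZZ:Z:Z::Z:Z::Z
gen 11: ::Z:ZZ:Z:Z::Z:Z::ZZ

9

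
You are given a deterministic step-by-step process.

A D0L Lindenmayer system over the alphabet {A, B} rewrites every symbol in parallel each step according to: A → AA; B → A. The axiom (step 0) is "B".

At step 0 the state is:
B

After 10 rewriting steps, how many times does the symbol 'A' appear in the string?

512

gen 0: B
gen 1: A
gen 2: AA
gen 3: AAAA
gen 4: AAAAAAAA
gen 5: AAAAAAAAAAAAAAAA
gen 6: AAAAAAAAAAAAAAAAAAAAAAAAAAAAAAAA
gen 7: AAAAAAAAAAAAAAAAAAAAAAAAAAAAAAAAAAAAAAAAAAAAAAAAAAAAAAAAAAAAAAAA
gen 8: AAAAAAAAAAAAAAAAAAAAAAAAAAAAAAAAAAAAAAAAAAAAAAAAAAAAAAAAAA…AAAAAAAAAAAAAAAAAAAAAAAAAAAAAAAAAAAAAAAAAAAAAAAAAAAAAAAAAA  (len 128)
gen 9: AAAAAAAAAAAAAAAAAAAAAAAAAAAAAAAAAAAAAAAAAAAAAAAAAAAAAAAAAA…AAAAAAAAAAAAAAAAAAAAAAAAAAAAAAAAAAAAAAAAAAAAAAAAAAAAAAAAAA  (len 256)
gen 10: AAAAAAAAAAAAAAAAAAAAAAAAAAAAAAAAAAAAAAAAAAAAAAAAAAAAAAAAAA…AAAAAAAAAAAAAAAAAAAAAAAAAAAAAAAAAAAAAAAAAAAAAAAAAAAAAAAAAA  (len 512)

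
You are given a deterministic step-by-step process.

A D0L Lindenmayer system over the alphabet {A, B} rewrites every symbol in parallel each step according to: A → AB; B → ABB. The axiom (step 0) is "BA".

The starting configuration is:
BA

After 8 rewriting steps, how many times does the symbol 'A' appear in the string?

k=0  BA
k=1  ABBAB
k=2  ABABBABBABABB
k=3  ABABBABABBABBABABBABBABABBABABBABB
k=4  ABABBABABBABBABABBABABBABBABABBABBABABBABABBABBABABBABBABABBABABBABBABABBABABBABBABABBABB
k=5  ABABBABABBABBABABBABABBABBABABBABBABABBABABBABBABABBABABBA…ABBABABBABABBABBABABBABABBABBABABBABBABABBABABBABBABABBABB  (len 233)
k=6  ABABBABABBABBABABBABABBABBABABBABBABABBABABBABBABABBABABBA…ABBABABBABABBABBABABBABABBABBABABBABBABABBABABBABBABABBABB  (len 610)
k=7  ABABBABABBABBABABBABABBABBABABBABBABABBABABBABBABABBABABBA…ABBABABBABABBABBABABBABABBABBABABBABBABABBABABBABBABABBABB  (len 1597)
k=8  ABABBABABBABBABABBABABBABBABABBABBABABBABABBABBABABBABABBA…ABBABABBABABBABBABABBABABBABBABABBABBABABBABABBABBABABBABB  (len 4181)

1597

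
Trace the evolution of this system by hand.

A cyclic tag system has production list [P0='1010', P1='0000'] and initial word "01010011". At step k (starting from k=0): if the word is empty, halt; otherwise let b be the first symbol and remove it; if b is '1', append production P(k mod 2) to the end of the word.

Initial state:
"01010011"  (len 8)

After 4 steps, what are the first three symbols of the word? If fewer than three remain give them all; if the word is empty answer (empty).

0) "01010011"  (len 8)
1) "1010011"  (len 7)
2) "0100110000"  (len 10)
3) "100110000"  (len 9)
4) "001100000000"  (len 12)

001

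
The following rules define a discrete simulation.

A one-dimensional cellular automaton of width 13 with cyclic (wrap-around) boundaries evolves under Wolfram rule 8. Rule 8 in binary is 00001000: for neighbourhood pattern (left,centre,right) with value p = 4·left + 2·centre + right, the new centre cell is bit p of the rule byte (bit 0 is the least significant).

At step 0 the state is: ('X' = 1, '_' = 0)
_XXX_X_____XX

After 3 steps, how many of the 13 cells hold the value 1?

gen 0: _XXX_X_____XX
gen 1: _X_________X_
gen 2: _____________
gen 3: _____________

0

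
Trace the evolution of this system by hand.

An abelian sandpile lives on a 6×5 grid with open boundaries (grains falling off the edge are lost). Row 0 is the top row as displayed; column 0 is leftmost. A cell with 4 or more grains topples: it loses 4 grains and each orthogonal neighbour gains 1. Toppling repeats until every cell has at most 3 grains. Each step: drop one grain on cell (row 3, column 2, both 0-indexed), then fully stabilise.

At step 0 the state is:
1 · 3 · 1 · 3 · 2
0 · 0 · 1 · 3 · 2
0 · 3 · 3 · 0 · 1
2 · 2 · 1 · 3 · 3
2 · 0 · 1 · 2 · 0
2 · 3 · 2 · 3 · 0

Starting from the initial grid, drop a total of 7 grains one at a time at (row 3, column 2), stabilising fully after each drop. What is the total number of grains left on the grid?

55

k=0  1 · 3 · 1 · 3 · 2
0 · 0 · 1 · 3 · 2
0 · 3 · 3 · 0 · 1
2 · 2 · 1 · 3 · 3
2 · 0 · 1 · 2 · 0
2 · 3 · 2 · 3 · 0
k=1  1 · 3 · 1 · 3 · 2
0 · 0 · 1 · 3 · 2
0 · 3 · 3 · 0 · 1
2 · 2 · 2 · 3 · 3
2 · 0 · 1 · 2 · 0
2 · 3 · 2 · 3 · 0
k=2  1 · 3 · 1 · 3 · 2
0 · 0 · 1 · 3 · 2
0 · 3 · 3 · 0 · 1
2 · 2 · 3 · 3 · 3
2 · 0 · 1 · 2 · 0
2 · 3 · 2 · 3 · 0
k=3  1 · 3 · 1 · 3 · 2
0 · 1 · 2 · 3 · 2
1 · 1 · 1 · 2 · 2
3 · 0 · 3 · 1 · 0
2 · 1 · 2 · 3 · 1
2 · 3 · 2 · 3 · 0
k=4  1 · 3 · 1 · 3 · 2
0 · 1 · 2 · 3 · 2
1 · 1 · 2 · 2 · 2
3 · 1 · 0 · 2 · 0
2 · 1 · 3 · 3 · 1
2 · 3 · 2 · 3 · 0
k=5  1 · 3 · 1 · 3 · 2
0 · 1 · 2 · 3 · 2
1 · 1 · 2 · 2 · 2
3 · 1 · 1 · 2 · 0
2 · 1 · 3 · 3 · 1
2 · 3 · 2 · 3 · 0
k=6  1 · 3 · 1 · 3 · 2
0 · 1 · 2 · 3 · 2
1 · 1 · 2 · 2 · 2
3 · 1 · 2 · 2 · 0
2 · 1 · 3 · 3 · 1
2 · 3 · 2 · 3 · 0
k=7  1 · 3 · 1 · 3 · 2
0 · 1 · 2 · 3 · 2
1 · 1 · 2 · 2 · 2
3 · 1 · 3 · 2 · 0
2 · 1 · 3 · 3 · 1
2 · 3 · 2 · 3 · 0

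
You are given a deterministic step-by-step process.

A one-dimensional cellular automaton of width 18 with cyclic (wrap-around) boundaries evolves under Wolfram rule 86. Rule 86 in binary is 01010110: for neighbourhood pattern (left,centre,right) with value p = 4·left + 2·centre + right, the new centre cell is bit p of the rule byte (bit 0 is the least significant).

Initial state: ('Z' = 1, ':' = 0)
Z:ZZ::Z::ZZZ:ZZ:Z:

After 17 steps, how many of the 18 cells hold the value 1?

[0] Z:ZZ::Z::ZZZ:ZZ:Z:
[1] Z::ZZZZZZ::Z::Z:Z:
[2] ZZZ:::::ZZZZZZZ:Z:
[3] ::ZZ:::Z::::::Z:Z:
[4] :Z:ZZ:ZZZ::::ZZ:ZZ
[5] :Z::Z:::ZZ::Z:Z::Z
[6] :ZZZZZ:Z:ZZZZ:ZZZZ
[7] :::::Z:Z::::Z::::Z
[8] Z:::ZZ:ZZ::ZZZ::ZZ
[9] ZZ:Z:Z::ZZZ::ZZZ::
[10] :Z:Z:ZZZ::ZZZ::ZZZ
[11] :Z:Z:::ZZZ::ZZZ::Z
[12] :Z:ZZ:Z::ZZZ::ZZZZ
[13] :Z::Z:ZZZ::ZZZ:::Z
[14] :ZZZZ:::ZZZ::ZZ:ZZ
[15] ::::ZZ:Z::ZZZ:Z::Z
[16] Z::Z:Z:ZZZ::Z:ZZZZ
[17] ZZZZ:Z:::ZZZZ:::::

9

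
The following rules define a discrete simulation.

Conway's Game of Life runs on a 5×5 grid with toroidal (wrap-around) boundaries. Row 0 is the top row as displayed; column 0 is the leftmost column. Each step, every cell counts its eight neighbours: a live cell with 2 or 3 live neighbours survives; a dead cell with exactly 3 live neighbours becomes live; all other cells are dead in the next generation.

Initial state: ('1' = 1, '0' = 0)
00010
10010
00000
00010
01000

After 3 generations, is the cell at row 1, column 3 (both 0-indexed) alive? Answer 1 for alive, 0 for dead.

0) 00010
10010
00000
00010
01000
1) 00101
00001
00001
00000
00100
2) 00000
10001
00000
00000
00010
3) 00001
00000
00000
00000
00000

0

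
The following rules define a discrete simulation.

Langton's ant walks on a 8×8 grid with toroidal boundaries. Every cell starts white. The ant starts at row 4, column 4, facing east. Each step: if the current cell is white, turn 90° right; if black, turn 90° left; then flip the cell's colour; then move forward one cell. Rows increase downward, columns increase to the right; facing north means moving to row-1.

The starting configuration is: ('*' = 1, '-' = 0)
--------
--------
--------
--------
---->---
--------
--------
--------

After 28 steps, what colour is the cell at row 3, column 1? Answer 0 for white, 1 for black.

k=0  --------
--------
--------
--------
---->---
--------
--------
--------
k=1  --------
--------
--------
--------
----*---
----v---
--------
--------
k=2  --------
--------
--------
--------
----*---
---<*---
--------
--------
k=3  --------
--------
--------
--------
---^*---
---**---
--------
--------
k=4  --------
--------
--------
--------
---*>---
---**---
--------
--------
k=5  --------
--------
--------
----^---
---*----
---**---
--------
--------
k=6  --------
--------
--------
----*>--
---*----
---**---
--------
--------
k=7  --------
--------
--------
----**--
---*-v--
---**---
--------
--------
k=8  --------
--------
--------
----**--
---*<*--
---**---
--------
--------
k=9  --------
--------
--------
----^*--
---***--
---**---
--------
--------
k=10  --------
--------
--------
---<-*--
---***--
---**---
--------
--------
k=11  --------
--------
---^----
---*-*--
---***--
---**---
--------
--------
k=12  --------
--------
---*>---
---*-*--
---***--
---**---
--------
--------
k=13  --------
--------
---**---
---*v*--
---***--
---**---
--------
--------
k=14  --------
--------
---**---
---<**--
---***--
---**---
--------
--------
k=15  --------
--------
---**---
----**--
---v**--
---**---
--------
--------
k=16  --------
--------
---**---
----**--
---->*--
---**---
--------
--------
k=17  --------
--------
---**---
----^*--
-----*--
---**---
--------
--------
k=18  --------
--------
---**---
---<-*--
-----*--
---**---
--------
--------
k=19  --------
--------
---^*---
---*-*--
-----*--
---**---
--------
--------
k=20  --------
--------
--<-*---
---*-*--
-----*--
---**---
--------
--------
k=21  --------
--^-----
--*-*---
---*-*--
-----*--
---**---
--------
--------
k=22  --------
--*>----
--*-*---
---*-*--
-----*--
---**---
--------
--------
k=23  --------
--**----
--*v*---
---*-*--
-----*--
---**---
--------
--------
k=24  --------
--**----
--<**---
---*-*--
-----*--
---**---
--------
--------
k=25  --------
--**----
---**---
--v*-*--
-----*--
---**---
--------
--------
k=26  --------
--**----
---**---
-<**-*--
-----*--
---**---
--------
--------
k=27  --------
--**----
-^-**---
-***-*--
-----*--
---**---
--------
--------
k=28  --------
--**----
-*>**---
-***-*--
-----*--
---**---
--------
--------

1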